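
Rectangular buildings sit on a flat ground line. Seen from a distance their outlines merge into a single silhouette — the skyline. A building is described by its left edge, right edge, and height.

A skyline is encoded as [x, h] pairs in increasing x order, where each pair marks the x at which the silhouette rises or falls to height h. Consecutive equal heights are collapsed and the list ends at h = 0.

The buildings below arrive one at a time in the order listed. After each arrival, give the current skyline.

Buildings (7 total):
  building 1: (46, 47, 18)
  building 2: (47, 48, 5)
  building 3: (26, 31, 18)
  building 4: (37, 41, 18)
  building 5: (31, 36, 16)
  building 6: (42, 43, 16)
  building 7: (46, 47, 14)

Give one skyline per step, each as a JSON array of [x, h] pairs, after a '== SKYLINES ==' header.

== SKYLINES ==
[[46,18],[47,0]]
[[46,18],[47,5],[48,0]]
[[26,18],[31,0],[46,18],[47,5],[48,0]]
[[26,18],[31,0],[37,18],[41,0],[46,18],[47,5],[48,0]]
[[26,18],[31,16],[36,0],[37,18],[41,0],[46,18],[47,5],[48,0]]
[[26,18],[31,16],[36,0],[37,18],[41,0],[42,16],[43,0],[46,18],[47,5],[48,0]]
[[26,18],[31,16],[36,0],[37,18],[41,0],[42,16],[43,0],[46,18],[47,5],[48,0]]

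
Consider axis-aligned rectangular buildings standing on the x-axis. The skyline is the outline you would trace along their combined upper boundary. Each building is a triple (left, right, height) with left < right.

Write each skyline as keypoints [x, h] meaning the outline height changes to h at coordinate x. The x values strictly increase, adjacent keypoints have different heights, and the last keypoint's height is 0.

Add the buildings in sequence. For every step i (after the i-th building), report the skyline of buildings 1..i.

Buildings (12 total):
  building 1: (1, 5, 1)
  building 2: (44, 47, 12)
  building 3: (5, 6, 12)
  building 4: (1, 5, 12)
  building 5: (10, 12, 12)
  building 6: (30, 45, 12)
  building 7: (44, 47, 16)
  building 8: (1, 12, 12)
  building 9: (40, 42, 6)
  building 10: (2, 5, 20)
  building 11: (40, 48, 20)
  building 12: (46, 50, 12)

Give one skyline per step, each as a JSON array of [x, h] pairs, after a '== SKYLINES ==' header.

== SKYLINES ==
[[1,1],[5,0]]
[[1,1],[5,0],[44,12],[47,0]]
[[1,1],[5,12],[6,0],[44,12],[47,0]]
[[1,12],[6,0],[44,12],[47,0]]
[[1,12],[6,0],[10,12],[12,0],[44,12],[47,0]]
[[1,12],[6,0],[10,12],[12,0],[30,12],[47,0]]
[[1,12],[6,0],[10,12],[12,0],[30,12],[44,16],[47,0]]
[[1,12],[12,0],[30,12],[44,16],[47,0]]
[[1,12],[12,0],[30,12],[44,16],[47,0]]
[[1,12],[2,20],[5,12],[12,0],[30,12],[44,16],[47,0]]
[[1,12],[2,20],[5,12],[12,0],[30,12],[40,20],[48,0]]
[[1,12],[2,20],[5,12],[12,0],[30,12],[40,20],[48,12],[50,0]]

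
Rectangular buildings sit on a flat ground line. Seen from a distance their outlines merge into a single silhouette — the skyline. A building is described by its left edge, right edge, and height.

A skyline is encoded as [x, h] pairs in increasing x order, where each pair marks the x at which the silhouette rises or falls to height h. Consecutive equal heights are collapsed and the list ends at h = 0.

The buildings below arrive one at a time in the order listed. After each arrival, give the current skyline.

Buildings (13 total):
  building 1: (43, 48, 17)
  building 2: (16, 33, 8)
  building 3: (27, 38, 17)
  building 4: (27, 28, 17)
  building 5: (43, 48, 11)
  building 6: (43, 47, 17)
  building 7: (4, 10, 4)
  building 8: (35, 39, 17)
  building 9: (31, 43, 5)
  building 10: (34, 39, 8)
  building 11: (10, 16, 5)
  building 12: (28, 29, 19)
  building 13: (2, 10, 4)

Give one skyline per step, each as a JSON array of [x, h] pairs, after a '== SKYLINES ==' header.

== SKYLINES ==
[[43,17],[48,0]]
[[16,8],[33,0],[43,17],[48,0]]
[[16,8],[27,17],[38,0],[43,17],[48,0]]
[[16,8],[27,17],[38,0],[43,17],[48,0]]
[[16,8],[27,17],[38,0],[43,17],[48,0]]
[[16,8],[27,17],[38,0],[43,17],[48,0]]
[[4,4],[10,0],[16,8],[27,17],[38,0],[43,17],[48,0]]
[[4,4],[10,0],[16,8],[27,17],[39,0],[43,17],[48,0]]
[[4,4],[10,0],[16,8],[27,17],[39,5],[43,17],[48,0]]
[[4,4],[10,0],[16,8],[27,17],[39,5],[43,17],[48,0]]
[[4,4],[10,5],[16,8],[27,17],[39,5],[43,17],[48,0]]
[[4,4],[10,5],[16,8],[27,17],[28,19],[29,17],[39,5],[43,17],[48,0]]
[[2,4],[10,5],[16,8],[27,17],[28,19],[29,17],[39,5],[43,17],[48,0]]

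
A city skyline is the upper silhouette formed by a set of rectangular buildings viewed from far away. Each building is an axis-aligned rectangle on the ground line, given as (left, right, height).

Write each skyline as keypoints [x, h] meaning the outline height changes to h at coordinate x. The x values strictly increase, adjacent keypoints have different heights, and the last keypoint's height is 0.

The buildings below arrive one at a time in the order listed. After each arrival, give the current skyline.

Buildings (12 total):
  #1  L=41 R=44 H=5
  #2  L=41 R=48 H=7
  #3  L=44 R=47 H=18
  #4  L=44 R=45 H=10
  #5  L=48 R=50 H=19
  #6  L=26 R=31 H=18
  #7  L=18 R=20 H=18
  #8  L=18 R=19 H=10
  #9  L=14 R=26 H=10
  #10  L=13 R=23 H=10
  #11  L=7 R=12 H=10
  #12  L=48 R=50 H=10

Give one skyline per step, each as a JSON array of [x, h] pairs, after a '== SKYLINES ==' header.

== SKYLINES ==
[[41,5],[44,0]]
[[41,7],[48,0]]
[[41,7],[44,18],[47,7],[48,0]]
[[41,7],[44,18],[47,7],[48,0]]
[[41,7],[44,18],[47,7],[48,19],[50,0]]
[[26,18],[31,0],[41,7],[44,18],[47,7],[48,19],[50,0]]
[[18,18],[20,0],[26,18],[31,0],[41,7],[44,18],[47,7],[48,19],[50,0]]
[[18,18],[20,0],[26,18],[31,0],[41,7],[44,18],[47,7],[48,19],[50,0]]
[[14,10],[18,18],[20,10],[26,18],[31,0],[41,7],[44,18],[47,7],[48,19],[50,0]]
[[13,10],[18,18],[20,10],[26,18],[31,0],[41,7],[44,18],[47,7],[48,19],[50,0]]
[[7,10],[12,0],[13,10],[18,18],[20,10],[26,18],[31,0],[41,7],[44,18],[47,7],[48,19],[50,0]]
[[7,10],[12,0],[13,10],[18,18],[20,10],[26,18],[31,0],[41,7],[44,18],[47,7],[48,19],[50,0]]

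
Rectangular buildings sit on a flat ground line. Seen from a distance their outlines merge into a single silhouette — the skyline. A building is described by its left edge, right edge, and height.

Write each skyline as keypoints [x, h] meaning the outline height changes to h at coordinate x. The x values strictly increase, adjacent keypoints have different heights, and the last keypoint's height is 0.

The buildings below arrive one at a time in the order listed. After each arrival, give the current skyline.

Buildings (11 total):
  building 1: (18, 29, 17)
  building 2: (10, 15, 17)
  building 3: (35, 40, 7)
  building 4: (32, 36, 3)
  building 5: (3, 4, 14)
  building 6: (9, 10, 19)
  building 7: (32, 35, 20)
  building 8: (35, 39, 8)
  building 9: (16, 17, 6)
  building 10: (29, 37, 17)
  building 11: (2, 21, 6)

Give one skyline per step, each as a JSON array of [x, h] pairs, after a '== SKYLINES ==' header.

== SKYLINES ==
[[18,17],[29,0]]
[[10,17],[15,0],[18,17],[29,0]]
[[10,17],[15,0],[18,17],[29,0],[35,7],[40,0]]
[[10,17],[15,0],[18,17],[29,0],[32,3],[35,7],[40,0]]
[[3,14],[4,0],[10,17],[15,0],[18,17],[29,0],[32,3],[35,7],[40,0]]
[[3,14],[4,0],[9,19],[10,17],[15,0],[18,17],[29,0],[32,3],[35,7],[40,0]]
[[3,14],[4,0],[9,19],[10,17],[15,0],[18,17],[29,0],[32,20],[35,7],[40,0]]
[[3,14],[4,0],[9,19],[10,17],[15,0],[18,17],[29,0],[32,20],[35,8],[39,7],[40,0]]
[[3,14],[4,0],[9,19],[10,17],[15,0],[16,6],[17,0],[18,17],[29,0],[32,20],[35,8],[39,7],[40,0]]
[[3,14],[4,0],[9,19],[10,17],[15,0],[16,6],[17,0],[18,17],[32,20],[35,17],[37,8],[39,7],[40,0]]
[[2,6],[3,14],[4,6],[9,19],[10,17],[15,6],[18,17],[32,20],[35,17],[37,8],[39,7],[40,0]]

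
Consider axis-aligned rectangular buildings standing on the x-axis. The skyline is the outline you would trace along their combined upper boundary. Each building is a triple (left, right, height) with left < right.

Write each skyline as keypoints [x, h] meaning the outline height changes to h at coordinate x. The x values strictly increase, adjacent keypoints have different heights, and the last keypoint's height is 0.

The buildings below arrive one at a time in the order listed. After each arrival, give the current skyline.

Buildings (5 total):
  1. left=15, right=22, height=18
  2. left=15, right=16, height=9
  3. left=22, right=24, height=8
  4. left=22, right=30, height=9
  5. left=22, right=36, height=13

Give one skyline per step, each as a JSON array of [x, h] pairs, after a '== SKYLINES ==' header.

== SKYLINES ==
[[15,18],[22,0]]
[[15,18],[22,0]]
[[15,18],[22,8],[24,0]]
[[15,18],[22,9],[30,0]]
[[15,18],[22,13],[36,0]]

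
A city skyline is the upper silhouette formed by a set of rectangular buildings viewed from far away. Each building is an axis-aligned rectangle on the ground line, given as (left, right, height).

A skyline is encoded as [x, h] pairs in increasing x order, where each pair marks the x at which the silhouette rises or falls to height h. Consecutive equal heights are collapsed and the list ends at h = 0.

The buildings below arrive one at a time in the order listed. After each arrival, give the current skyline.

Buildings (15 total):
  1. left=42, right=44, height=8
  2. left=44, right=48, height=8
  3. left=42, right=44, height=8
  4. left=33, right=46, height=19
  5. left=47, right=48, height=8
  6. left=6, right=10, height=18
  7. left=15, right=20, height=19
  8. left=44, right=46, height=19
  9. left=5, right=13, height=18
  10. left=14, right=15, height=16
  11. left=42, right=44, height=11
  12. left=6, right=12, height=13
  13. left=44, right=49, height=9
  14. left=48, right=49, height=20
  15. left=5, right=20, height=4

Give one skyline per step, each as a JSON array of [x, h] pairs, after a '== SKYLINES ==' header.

== SKYLINES ==
[[42,8],[44,0]]
[[42,8],[48,0]]
[[42,8],[48,0]]
[[33,19],[46,8],[48,0]]
[[33,19],[46,8],[48,0]]
[[6,18],[10,0],[33,19],[46,8],[48,0]]
[[6,18],[10,0],[15,19],[20,0],[33,19],[46,8],[48,0]]
[[6,18],[10,0],[15,19],[20,0],[33,19],[46,8],[48,0]]
[[5,18],[13,0],[15,19],[20,0],[33,19],[46,8],[48,0]]
[[5,18],[13,0],[14,16],[15,19],[20,0],[33,19],[46,8],[48,0]]
[[5,18],[13,0],[14,16],[15,19],[20,0],[33,19],[46,8],[48,0]]
[[5,18],[13,0],[14,16],[15,19],[20,0],[33,19],[46,8],[48,0]]
[[5,18],[13,0],[14,16],[15,19],[20,0],[33,19],[46,9],[49,0]]
[[5,18],[13,0],[14,16],[15,19],[20,0],[33,19],[46,9],[48,20],[49,0]]
[[5,18],[13,4],[14,16],[15,19],[20,0],[33,19],[46,9],[48,20],[49,0]]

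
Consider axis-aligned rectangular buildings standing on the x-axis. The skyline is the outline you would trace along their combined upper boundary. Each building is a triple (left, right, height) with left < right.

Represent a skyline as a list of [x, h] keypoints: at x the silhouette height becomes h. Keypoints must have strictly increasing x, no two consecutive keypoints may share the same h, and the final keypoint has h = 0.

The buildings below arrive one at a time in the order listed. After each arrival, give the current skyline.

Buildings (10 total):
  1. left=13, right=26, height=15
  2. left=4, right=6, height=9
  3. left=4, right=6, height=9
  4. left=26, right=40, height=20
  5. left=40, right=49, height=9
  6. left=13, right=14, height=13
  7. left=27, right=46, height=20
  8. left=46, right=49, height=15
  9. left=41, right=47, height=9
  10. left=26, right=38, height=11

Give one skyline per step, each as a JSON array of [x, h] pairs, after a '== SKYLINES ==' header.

== SKYLINES ==
[[13,15],[26,0]]
[[4,9],[6,0],[13,15],[26,0]]
[[4,9],[6,0],[13,15],[26,0]]
[[4,9],[6,0],[13,15],[26,20],[40,0]]
[[4,9],[6,0],[13,15],[26,20],[40,9],[49,0]]
[[4,9],[6,0],[13,15],[26,20],[40,9],[49,0]]
[[4,9],[6,0],[13,15],[26,20],[46,9],[49,0]]
[[4,9],[6,0],[13,15],[26,20],[46,15],[49,0]]
[[4,9],[6,0],[13,15],[26,20],[46,15],[49,0]]
[[4,9],[6,0],[13,15],[26,20],[46,15],[49,0]]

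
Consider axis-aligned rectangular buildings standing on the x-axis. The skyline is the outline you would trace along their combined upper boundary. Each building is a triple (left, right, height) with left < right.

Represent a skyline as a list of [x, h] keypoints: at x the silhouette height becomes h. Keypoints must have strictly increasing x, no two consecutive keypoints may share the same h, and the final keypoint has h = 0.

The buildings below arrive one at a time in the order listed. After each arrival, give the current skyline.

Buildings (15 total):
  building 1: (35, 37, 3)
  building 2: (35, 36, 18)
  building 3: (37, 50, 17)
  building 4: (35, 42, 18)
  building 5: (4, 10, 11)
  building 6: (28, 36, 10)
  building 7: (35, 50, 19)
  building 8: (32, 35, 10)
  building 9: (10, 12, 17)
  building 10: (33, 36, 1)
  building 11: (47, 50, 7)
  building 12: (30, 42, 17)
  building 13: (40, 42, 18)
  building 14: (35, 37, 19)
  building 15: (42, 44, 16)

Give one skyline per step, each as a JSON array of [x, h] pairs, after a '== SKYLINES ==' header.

== SKYLINES ==
[[35,3],[37,0]]
[[35,18],[36,3],[37,0]]
[[35,18],[36,3],[37,17],[50,0]]
[[35,18],[42,17],[50,0]]
[[4,11],[10,0],[35,18],[42,17],[50,0]]
[[4,11],[10,0],[28,10],[35,18],[42,17],[50,0]]
[[4,11],[10,0],[28,10],[35,19],[50,0]]
[[4,11],[10,0],[28,10],[35,19],[50,0]]
[[4,11],[10,17],[12,0],[28,10],[35,19],[50,0]]
[[4,11],[10,17],[12,0],[28,10],[35,19],[50,0]]
[[4,11],[10,17],[12,0],[28,10],[35,19],[50,0]]
[[4,11],[10,17],[12,0],[28,10],[30,17],[35,19],[50,0]]
[[4,11],[10,17],[12,0],[28,10],[30,17],[35,19],[50,0]]
[[4,11],[10,17],[12,0],[28,10],[30,17],[35,19],[50,0]]
[[4,11],[10,17],[12,0],[28,10],[30,17],[35,19],[50,0]]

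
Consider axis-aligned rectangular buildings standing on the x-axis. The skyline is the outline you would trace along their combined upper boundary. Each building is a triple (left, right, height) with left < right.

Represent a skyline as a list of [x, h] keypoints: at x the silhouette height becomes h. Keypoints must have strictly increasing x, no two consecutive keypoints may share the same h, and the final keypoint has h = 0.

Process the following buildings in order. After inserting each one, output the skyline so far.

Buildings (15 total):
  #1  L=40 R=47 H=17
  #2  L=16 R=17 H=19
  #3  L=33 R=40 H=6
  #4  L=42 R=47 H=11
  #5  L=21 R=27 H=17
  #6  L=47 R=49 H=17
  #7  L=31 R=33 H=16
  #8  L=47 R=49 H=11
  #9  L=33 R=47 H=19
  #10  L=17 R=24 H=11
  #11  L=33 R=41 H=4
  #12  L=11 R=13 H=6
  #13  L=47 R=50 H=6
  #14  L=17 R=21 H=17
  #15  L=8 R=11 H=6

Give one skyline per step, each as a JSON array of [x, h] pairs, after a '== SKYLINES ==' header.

== SKYLINES ==
[[40,17],[47,0]]
[[16,19],[17,0],[40,17],[47,0]]
[[16,19],[17,0],[33,6],[40,17],[47,0]]
[[16,19],[17,0],[33,6],[40,17],[47,0]]
[[16,19],[17,0],[21,17],[27,0],[33,6],[40,17],[47,0]]
[[16,19],[17,0],[21,17],[27,0],[33,6],[40,17],[49,0]]
[[16,19],[17,0],[21,17],[27,0],[31,16],[33,6],[40,17],[49,0]]
[[16,19],[17,0],[21,17],[27,0],[31,16],[33,6],[40,17],[49,0]]
[[16,19],[17,0],[21,17],[27,0],[31,16],[33,19],[47,17],[49,0]]
[[16,19],[17,11],[21,17],[27,0],[31,16],[33,19],[47,17],[49,0]]
[[16,19],[17,11],[21,17],[27,0],[31,16],[33,19],[47,17],[49,0]]
[[11,6],[13,0],[16,19],[17,11],[21,17],[27,0],[31,16],[33,19],[47,17],[49,0]]
[[11,6],[13,0],[16,19],[17,11],[21,17],[27,0],[31,16],[33,19],[47,17],[49,6],[50,0]]
[[11,6],[13,0],[16,19],[17,17],[27,0],[31,16],[33,19],[47,17],[49,6],[50,0]]
[[8,6],[13,0],[16,19],[17,17],[27,0],[31,16],[33,19],[47,17],[49,6],[50,0]]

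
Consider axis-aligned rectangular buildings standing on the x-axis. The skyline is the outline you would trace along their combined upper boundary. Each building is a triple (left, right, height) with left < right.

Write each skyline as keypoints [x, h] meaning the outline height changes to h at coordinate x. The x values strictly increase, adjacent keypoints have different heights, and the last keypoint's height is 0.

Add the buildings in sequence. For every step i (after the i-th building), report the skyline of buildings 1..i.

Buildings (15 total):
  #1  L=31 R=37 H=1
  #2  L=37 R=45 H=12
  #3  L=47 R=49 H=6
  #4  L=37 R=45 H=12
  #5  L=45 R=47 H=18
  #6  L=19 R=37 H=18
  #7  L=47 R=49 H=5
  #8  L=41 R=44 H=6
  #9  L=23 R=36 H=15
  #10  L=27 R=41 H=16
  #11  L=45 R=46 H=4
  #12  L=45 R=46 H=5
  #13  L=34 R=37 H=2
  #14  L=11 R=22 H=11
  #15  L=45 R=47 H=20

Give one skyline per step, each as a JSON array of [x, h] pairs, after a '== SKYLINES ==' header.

== SKYLINES ==
[[31,1],[37,0]]
[[31,1],[37,12],[45,0]]
[[31,1],[37,12],[45,0],[47,6],[49,0]]
[[31,1],[37,12],[45,0],[47,6],[49,0]]
[[31,1],[37,12],[45,18],[47,6],[49,0]]
[[19,18],[37,12],[45,18],[47,6],[49,0]]
[[19,18],[37,12],[45,18],[47,6],[49,0]]
[[19,18],[37,12],[45,18],[47,6],[49,0]]
[[19,18],[37,12],[45,18],[47,6],[49,0]]
[[19,18],[37,16],[41,12],[45,18],[47,6],[49,0]]
[[19,18],[37,16],[41,12],[45,18],[47,6],[49,0]]
[[19,18],[37,16],[41,12],[45,18],[47,6],[49,0]]
[[19,18],[37,16],[41,12],[45,18],[47,6],[49,0]]
[[11,11],[19,18],[37,16],[41,12],[45,18],[47,6],[49,0]]
[[11,11],[19,18],[37,16],[41,12],[45,20],[47,6],[49,0]]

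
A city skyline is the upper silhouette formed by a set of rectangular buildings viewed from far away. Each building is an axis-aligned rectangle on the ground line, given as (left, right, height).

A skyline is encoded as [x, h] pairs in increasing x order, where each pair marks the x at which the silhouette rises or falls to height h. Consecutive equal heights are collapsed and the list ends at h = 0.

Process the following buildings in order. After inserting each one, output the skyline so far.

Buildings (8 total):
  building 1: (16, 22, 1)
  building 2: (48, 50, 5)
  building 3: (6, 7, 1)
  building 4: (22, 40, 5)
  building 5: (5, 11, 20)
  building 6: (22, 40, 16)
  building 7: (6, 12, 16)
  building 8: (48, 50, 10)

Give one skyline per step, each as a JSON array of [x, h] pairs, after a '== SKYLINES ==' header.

== SKYLINES ==
[[16,1],[22,0]]
[[16,1],[22,0],[48,5],[50,0]]
[[6,1],[7,0],[16,1],[22,0],[48,5],[50,0]]
[[6,1],[7,0],[16,1],[22,5],[40,0],[48,5],[50,0]]
[[5,20],[11,0],[16,1],[22,5],[40,0],[48,5],[50,0]]
[[5,20],[11,0],[16,1],[22,16],[40,0],[48,5],[50,0]]
[[5,20],[11,16],[12,0],[16,1],[22,16],[40,0],[48,5],[50,0]]
[[5,20],[11,16],[12,0],[16,1],[22,16],[40,0],[48,10],[50,0]]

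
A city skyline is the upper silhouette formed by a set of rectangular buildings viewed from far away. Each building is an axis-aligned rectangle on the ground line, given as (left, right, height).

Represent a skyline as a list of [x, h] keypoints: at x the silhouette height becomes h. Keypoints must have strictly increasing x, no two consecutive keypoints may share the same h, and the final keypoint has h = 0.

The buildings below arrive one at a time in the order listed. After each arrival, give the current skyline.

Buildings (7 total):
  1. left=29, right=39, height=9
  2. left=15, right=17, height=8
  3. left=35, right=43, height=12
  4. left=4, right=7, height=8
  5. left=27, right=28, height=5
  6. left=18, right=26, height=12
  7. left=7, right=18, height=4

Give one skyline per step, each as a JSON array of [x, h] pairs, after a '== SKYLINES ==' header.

== SKYLINES ==
[[29,9],[39,0]]
[[15,8],[17,0],[29,9],[39,0]]
[[15,8],[17,0],[29,9],[35,12],[43,0]]
[[4,8],[7,0],[15,8],[17,0],[29,9],[35,12],[43,0]]
[[4,8],[7,0],[15,8],[17,0],[27,5],[28,0],[29,9],[35,12],[43,0]]
[[4,8],[7,0],[15,8],[17,0],[18,12],[26,0],[27,5],[28,0],[29,9],[35,12],[43,0]]
[[4,8],[7,4],[15,8],[17,4],[18,12],[26,0],[27,5],[28,0],[29,9],[35,12],[43,0]]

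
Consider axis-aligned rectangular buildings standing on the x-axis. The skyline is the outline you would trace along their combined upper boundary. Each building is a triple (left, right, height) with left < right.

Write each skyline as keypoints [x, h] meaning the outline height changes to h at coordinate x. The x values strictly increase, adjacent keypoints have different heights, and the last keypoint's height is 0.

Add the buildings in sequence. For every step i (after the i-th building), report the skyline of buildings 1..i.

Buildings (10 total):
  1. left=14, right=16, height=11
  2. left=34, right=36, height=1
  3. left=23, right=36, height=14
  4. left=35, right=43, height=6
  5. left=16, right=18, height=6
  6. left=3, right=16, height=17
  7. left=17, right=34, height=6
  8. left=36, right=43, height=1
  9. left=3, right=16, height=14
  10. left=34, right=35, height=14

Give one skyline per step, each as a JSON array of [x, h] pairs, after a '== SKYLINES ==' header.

== SKYLINES ==
[[14,11],[16,0]]
[[14,11],[16,0],[34,1],[36,0]]
[[14,11],[16,0],[23,14],[36,0]]
[[14,11],[16,0],[23,14],[36,6],[43,0]]
[[14,11],[16,6],[18,0],[23,14],[36,6],[43,0]]
[[3,17],[16,6],[18,0],[23,14],[36,6],[43,0]]
[[3,17],[16,6],[23,14],[36,6],[43,0]]
[[3,17],[16,6],[23,14],[36,6],[43,0]]
[[3,17],[16,6],[23,14],[36,6],[43,0]]
[[3,17],[16,6],[23,14],[36,6],[43,0]]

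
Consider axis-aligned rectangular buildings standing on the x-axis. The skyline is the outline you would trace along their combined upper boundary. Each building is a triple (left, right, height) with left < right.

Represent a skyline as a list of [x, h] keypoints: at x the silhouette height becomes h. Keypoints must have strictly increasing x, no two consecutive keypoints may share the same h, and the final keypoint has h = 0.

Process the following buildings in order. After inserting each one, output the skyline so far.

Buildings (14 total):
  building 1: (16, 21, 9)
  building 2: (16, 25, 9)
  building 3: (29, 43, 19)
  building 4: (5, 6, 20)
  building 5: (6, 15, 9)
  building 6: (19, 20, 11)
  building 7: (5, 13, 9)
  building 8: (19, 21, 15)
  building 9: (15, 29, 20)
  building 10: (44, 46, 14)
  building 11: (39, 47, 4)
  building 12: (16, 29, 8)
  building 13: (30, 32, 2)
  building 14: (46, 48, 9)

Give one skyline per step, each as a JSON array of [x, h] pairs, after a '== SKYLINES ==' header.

== SKYLINES ==
[[16,9],[21,0]]
[[16,9],[25,0]]
[[16,9],[25,0],[29,19],[43,0]]
[[5,20],[6,0],[16,9],[25,0],[29,19],[43,0]]
[[5,20],[6,9],[15,0],[16,9],[25,0],[29,19],[43,0]]
[[5,20],[6,9],[15,0],[16,9],[19,11],[20,9],[25,0],[29,19],[43,0]]
[[5,20],[6,9],[15,0],[16,9],[19,11],[20,9],[25,0],[29,19],[43,0]]
[[5,20],[6,9],[15,0],[16,9],[19,15],[21,9],[25,0],[29,19],[43,0]]
[[5,20],[6,9],[15,20],[29,19],[43,0]]
[[5,20],[6,9],[15,20],[29,19],[43,0],[44,14],[46,0]]
[[5,20],[6,9],[15,20],[29,19],[43,4],[44,14],[46,4],[47,0]]
[[5,20],[6,9],[15,20],[29,19],[43,4],[44,14],[46,4],[47,0]]
[[5,20],[6,9],[15,20],[29,19],[43,4],[44,14],[46,4],[47,0]]
[[5,20],[6,9],[15,20],[29,19],[43,4],[44,14],[46,9],[48,0]]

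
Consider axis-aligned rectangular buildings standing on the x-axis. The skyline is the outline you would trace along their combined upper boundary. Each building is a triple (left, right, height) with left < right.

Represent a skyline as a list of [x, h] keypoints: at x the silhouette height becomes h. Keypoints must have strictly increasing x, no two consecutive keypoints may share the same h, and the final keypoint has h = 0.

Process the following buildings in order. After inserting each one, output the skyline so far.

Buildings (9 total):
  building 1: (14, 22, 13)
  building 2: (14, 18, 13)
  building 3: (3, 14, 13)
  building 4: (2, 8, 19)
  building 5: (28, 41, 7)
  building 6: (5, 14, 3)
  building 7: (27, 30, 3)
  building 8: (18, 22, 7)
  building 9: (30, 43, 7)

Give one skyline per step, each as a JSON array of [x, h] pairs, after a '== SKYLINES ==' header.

== SKYLINES ==
[[14,13],[22,0]]
[[14,13],[22,0]]
[[3,13],[22,0]]
[[2,19],[8,13],[22,0]]
[[2,19],[8,13],[22,0],[28,7],[41,0]]
[[2,19],[8,13],[22,0],[28,7],[41,0]]
[[2,19],[8,13],[22,0],[27,3],[28,7],[41,0]]
[[2,19],[8,13],[22,0],[27,3],[28,7],[41,0]]
[[2,19],[8,13],[22,0],[27,3],[28,7],[43,0]]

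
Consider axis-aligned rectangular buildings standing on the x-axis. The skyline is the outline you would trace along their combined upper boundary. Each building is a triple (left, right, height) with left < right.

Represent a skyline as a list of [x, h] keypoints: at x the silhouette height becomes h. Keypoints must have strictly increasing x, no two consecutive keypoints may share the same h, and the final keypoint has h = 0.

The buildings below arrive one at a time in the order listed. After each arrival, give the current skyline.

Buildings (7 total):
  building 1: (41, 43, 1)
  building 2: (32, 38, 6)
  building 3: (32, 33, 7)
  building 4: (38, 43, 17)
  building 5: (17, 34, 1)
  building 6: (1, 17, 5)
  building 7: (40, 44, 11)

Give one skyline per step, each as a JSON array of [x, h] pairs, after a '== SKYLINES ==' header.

== SKYLINES ==
[[41,1],[43,0]]
[[32,6],[38,0],[41,1],[43,0]]
[[32,7],[33,6],[38,0],[41,1],[43,0]]
[[32,7],[33,6],[38,17],[43,0]]
[[17,1],[32,7],[33,6],[38,17],[43,0]]
[[1,5],[17,1],[32,7],[33,6],[38,17],[43,0]]
[[1,5],[17,1],[32,7],[33,6],[38,17],[43,11],[44,0]]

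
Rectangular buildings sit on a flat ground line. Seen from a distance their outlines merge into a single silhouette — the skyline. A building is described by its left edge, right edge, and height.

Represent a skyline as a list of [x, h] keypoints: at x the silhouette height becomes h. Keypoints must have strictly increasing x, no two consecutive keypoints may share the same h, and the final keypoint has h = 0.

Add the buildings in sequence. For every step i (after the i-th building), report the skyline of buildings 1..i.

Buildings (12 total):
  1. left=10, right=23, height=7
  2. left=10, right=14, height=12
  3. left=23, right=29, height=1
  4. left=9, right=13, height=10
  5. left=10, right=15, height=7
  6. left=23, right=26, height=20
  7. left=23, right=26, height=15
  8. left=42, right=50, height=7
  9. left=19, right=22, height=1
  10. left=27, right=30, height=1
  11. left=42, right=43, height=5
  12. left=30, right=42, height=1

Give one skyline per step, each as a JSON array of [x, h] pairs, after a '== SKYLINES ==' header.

== SKYLINES ==
[[10,7],[23,0]]
[[10,12],[14,7],[23,0]]
[[10,12],[14,7],[23,1],[29,0]]
[[9,10],[10,12],[14,7],[23,1],[29,0]]
[[9,10],[10,12],[14,7],[23,1],[29,0]]
[[9,10],[10,12],[14,7],[23,20],[26,1],[29,0]]
[[9,10],[10,12],[14,7],[23,20],[26,1],[29,0]]
[[9,10],[10,12],[14,7],[23,20],[26,1],[29,0],[42,7],[50,0]]
[[9,10],[10,12],[14,7],[23,20],[26,1],[29,0],[42,7],[50,0]]
[[9,10],[10,12],[14,7],[23,20],[26,1],[30,0],[42,7],[50,0]]
[[9,10],[10,12],[14,7],[23,20],[26,1],[30,0],[42,7],[50,0]]
[[9,10],[10,12],[14,7],[23,20],[26,1],[42,7],[50,0]]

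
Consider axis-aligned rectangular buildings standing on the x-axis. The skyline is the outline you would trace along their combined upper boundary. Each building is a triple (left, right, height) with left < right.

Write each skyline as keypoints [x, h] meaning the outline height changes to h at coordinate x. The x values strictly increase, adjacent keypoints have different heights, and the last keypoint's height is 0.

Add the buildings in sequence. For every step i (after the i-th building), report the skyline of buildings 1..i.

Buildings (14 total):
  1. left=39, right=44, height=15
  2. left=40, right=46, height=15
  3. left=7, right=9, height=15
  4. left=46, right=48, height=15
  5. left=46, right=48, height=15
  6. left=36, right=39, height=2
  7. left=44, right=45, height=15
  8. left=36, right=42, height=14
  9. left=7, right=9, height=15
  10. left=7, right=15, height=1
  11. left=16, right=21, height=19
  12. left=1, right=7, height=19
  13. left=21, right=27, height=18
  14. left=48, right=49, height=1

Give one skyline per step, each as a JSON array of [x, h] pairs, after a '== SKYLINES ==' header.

== SKYLINES ==
[[39,15],[44,0]]
[[39,15],[46,0]]
[[7,15],[9,0],[39,15],[46,0]]
[[7,15],[9,0],[39,15],[48,0]]
[[7,15],[9,0],[39,15],[48,0]]
[[7,15],[9,0],[36,2],[39,15],[48,0]]
[[7,15],[9,0],[36,2],[39,15],[48,0]]
[[7,15],[9,0],[36,14],[39,15],[48,0]]
[[7,15],[9,0],[36,14],[39,15],[48,0]]
[[7,15],[9,1],[15,0],[36,14],[39,15],[48,0]]
[[7,15],[9,1],[15,0],[16,19],[21,0],[36,14],[39,15],[48,0]]
[[1,19],[7,15],[9,1],[15,0],[16,19],[21,0],[36,14],[39,15],[48,0]]
[[1,19],[7,15],[9,1],[15,0],[16,19],[21,18],[27,0],[36,14],[39,15],[48,0]]
[[1,19],[7,15],[9,1],[15,0],[16,19],[21,18],[27,0],[36,14],[39,15],[48,1],[49,0]]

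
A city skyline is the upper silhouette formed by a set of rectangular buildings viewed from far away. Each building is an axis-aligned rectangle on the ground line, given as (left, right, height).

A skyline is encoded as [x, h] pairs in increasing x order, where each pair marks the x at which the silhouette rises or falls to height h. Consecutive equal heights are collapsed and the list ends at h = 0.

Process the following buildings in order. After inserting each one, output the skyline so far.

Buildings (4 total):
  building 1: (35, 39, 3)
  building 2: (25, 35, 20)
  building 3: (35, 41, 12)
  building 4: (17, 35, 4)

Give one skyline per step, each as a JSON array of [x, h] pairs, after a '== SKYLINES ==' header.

== SKYLINES ==
[[35,3],[39,0]]
[[25,20],[35,3],[39,0]]
[[25,20],[35,12],[41,0]]
[[17,4],[25,20],[35,12],[41,0]]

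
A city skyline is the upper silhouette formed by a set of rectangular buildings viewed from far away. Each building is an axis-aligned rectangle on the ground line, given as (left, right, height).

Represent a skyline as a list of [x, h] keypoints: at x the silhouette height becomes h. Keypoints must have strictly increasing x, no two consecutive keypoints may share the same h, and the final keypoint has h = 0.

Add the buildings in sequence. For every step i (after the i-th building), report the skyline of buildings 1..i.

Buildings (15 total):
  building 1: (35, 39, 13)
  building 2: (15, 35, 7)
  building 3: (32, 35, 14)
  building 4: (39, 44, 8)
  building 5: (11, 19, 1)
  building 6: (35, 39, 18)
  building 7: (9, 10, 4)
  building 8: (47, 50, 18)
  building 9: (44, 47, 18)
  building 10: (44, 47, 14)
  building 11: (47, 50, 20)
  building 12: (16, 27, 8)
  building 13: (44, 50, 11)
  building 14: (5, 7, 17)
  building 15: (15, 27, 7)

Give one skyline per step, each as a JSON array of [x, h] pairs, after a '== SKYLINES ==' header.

== SKYLINES ==
[[35,13],[39,0]]
[[15,7],[35,13],[39,0]]
[[15,7],[32,14],[35,13],[39,0]]
[[15,7],[32,14],[35,13],[39,8],[44,0]]
[[11,1],[15,7],[32,14],[35,13],[39,8],[44,0]]
[[11,1],[15,7],[32,14],[35,18],[39,8],[44,0]]
[[9,4],[10,0],[11,1],[15,7],[32,14],[35,18],[39,8],[44,0]]
[[9,4],[10,0],[11,1],[15,7],[32,14],[35,18],[39,8],[44,0],[47,18],[50,0]]
[[9,4],[10,0],[11,1],[15,7],[32,14],[35,18],[39,8],[44,18],[50,0]]
[[9,4],[10,0],[11,1],[15,7],[32,14],[35,18],[39,8],[44,18],[50,0]]
[[9,4],[10,0],[11,1],[15,7],[32,14],[35,18],[39,8],[44,18],[47,20],[50,0]]
[[9,4],[10,0],[11,1],[15,7],[16,8],[27,7],[32,14],[35,18],[39,8],[44,18],[47,20],[50,0]]
[[9,4],[10,0],[11,1],[15,7],[16,8],[27,7],[32,14],[35,18],[39,8],[44,18],[47,20],[50,0]]
[[5,17],[7,0],[9,4],[10,0],[11,1],[15,7],[16,8],[27,7],[32,14],[35,18],[39,8],[44,18],[47,20],[50,0]]
[[5,17],[7,0],[9,4],[10,0],[11,1],[15,7],[16,8],[27,7],[32,14],[35,18],[39,8],[44,18],[47,20],[50,0]]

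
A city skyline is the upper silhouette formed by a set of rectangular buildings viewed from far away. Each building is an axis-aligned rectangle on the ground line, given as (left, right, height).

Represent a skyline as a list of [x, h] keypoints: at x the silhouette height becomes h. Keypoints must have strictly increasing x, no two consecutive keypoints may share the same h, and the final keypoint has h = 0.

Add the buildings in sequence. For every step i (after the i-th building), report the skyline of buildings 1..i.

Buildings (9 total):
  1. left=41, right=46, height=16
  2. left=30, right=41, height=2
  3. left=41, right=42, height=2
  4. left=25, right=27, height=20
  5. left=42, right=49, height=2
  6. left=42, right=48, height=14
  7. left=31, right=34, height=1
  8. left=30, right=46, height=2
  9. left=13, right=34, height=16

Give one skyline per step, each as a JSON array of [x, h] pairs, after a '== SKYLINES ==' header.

== SKYLINES ==
[[41,16],[46,0]]
[[30,2],[41,16],[46,0]]
[[30,2],[41,16],[46,0]]
[[25,20],[27,0],[30,2],[41,16],[46,0]]
[[25,20],[27,0],[30,2],[41,16],[46,2],[49,0]]
[[25,20],[27,0],[30,2],[41,16],[46,14],[48,2],[49,0]]
[[25,20],[27,0],[30,2],[41,16],[46,14],[48,2],[49,0]]
[[25,20],[27,0],[30,2],[41,16],[46,14],[48,2],[49,0]]
[[13,16],[25,20],[27,16],[34,2],[41,16],[46,14],[48,2],[49,0]]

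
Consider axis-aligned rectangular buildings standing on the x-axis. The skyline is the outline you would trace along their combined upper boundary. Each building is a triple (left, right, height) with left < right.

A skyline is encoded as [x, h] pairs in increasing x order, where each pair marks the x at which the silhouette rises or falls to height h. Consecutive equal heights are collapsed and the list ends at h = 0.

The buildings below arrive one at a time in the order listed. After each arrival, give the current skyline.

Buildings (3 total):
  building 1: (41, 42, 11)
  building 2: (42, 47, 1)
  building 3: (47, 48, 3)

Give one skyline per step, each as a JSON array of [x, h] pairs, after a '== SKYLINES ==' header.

== SKYLINES ==
[[41,11],[42,0]]
[[41,11],[42,1],[47,0]]
[[41,11],[42,1],[47,3],[48,0]]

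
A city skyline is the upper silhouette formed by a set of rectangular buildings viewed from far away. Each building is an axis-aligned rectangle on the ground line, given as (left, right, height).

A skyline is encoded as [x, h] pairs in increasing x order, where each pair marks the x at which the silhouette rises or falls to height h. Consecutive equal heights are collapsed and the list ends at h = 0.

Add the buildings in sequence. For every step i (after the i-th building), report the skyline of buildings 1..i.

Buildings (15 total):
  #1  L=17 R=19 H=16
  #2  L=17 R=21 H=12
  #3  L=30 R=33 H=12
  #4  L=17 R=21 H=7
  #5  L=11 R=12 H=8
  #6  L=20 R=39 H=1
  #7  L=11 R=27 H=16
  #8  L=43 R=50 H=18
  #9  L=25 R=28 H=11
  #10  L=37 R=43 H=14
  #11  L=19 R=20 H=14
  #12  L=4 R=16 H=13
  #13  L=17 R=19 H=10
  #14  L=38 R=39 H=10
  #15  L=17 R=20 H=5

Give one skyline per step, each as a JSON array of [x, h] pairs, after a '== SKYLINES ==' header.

== SKYLINES ==
[[17,16],[19,0]]
[[17,16],[19,12],[21,0]]
[[17,16],[19,12],[21,0],[30,12],[33,0]]
[[17,16],[19,12],[21,0],[30,12],[33,0]]
[[11,8],[12,0],[17,16],[19,12],[21,0],[30,12],[33,0]]
[[11,8],[12,0],[17,16],[19,12],[21,1],[30,12],[33,1],[39,0]]
[[11,16],[27,1],[30,12],[33,1],[39,0]]
[[11,16],[27,1],[30,12],[33,1],[39,0],[43,18],[50,0]]
[[11,16],[27,11],[28,1],[30,12],[33,1],[39,0],[43,18],[50,0]]
[[11,16],[27,11],[28,1],[30,12],[33,1],[37,14],[43,18],[50,0]]
[[11,16],[27,11],[28,1],[30,12],[33,1],[37,14],[43,18],[50,0]]
[[4,13],[11,16],[27,11],[28,1],[30,12],[33,1],[37,14],[43,18],[50,0]]
[[4,13],[11,16],[27,11],[28,1],[30,12],[33,1],[37,14],[43,18],[50,0]]
[[4,13],[11,16],[27,11],[28,1],[30,12],[33,1],[37,14],[43,18],[50,0]]
[[4,13],[11,16],[27,11],[28,1],[30,12],[33,1],[37,14],[43,18],[50,0]]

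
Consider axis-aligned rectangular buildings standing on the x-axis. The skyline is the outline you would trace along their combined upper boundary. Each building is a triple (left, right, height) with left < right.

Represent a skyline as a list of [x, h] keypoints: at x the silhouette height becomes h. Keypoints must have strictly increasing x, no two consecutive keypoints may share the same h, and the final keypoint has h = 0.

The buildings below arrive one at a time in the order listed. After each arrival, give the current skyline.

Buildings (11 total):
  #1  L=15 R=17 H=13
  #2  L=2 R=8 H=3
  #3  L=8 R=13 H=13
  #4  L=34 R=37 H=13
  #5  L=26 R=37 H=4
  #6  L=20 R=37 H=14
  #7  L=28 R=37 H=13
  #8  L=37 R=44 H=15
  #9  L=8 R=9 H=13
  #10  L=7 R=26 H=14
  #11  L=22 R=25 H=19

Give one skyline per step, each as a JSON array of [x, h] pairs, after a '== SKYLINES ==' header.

== SKYLINES ==
[[15,13],[17,0]]
[[2,3],[8,0],[15,13],[17,0]]
[[2,3],[8,13],[13,0],[15,13],[17,0]]
[[2,3],[8,13],[13,0],[15,13],[17,0],[34,13],[37,0]]
[[2,3],[8,13],[13,0],[15,13],[17,0],[26,4],[34,13],[37,0]]
[[2,3],[8,13],[13,0],[15,13],[17,0],[20,14],[37,0]]
[[2,3],[8,13],[13,0],[15,13],[17,0],[20,14],[37,0]]
[[2,3],[8,13],[13,0],[15,13],[17,0],[20,14],[37,15],[44,0]]
[[2,3],[8,13],[13,0],[15,13],[17,0],[20,14],[37,15],[44,0]]
[[2,3],[7,14],[37,15],[44,0]]
[[2,3],[7,14],[22,19],[25,14],[37,15],[44,0]]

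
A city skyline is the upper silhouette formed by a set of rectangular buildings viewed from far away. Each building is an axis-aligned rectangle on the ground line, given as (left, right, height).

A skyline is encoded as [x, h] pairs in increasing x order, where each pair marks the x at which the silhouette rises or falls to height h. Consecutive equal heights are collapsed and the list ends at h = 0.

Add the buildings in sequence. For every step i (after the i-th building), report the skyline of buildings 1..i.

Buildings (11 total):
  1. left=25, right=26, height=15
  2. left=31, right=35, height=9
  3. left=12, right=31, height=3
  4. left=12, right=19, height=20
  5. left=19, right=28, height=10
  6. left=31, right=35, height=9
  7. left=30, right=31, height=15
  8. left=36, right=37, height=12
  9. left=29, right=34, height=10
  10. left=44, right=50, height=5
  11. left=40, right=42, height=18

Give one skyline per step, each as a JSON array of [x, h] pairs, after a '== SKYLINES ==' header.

== SKYLINES ==
[[25,15],[26,0]]
[[25,15],[26,0],[31,9],[35,0]]
[[12,3],[25,15],[26,3],[31,9],[35,0]]
[[12,20],[19,3],[25,15],[26,3],[31,9],[35,0]]
[[12,20],[19,10],[25,15],[26,10],[28,3],[31,9],[35,0]]
[[12,20],[19,10],[25,15],[26,10],[28,3],[31,9],[35,0]]
[[12,20],[19,10],[25,15],[26,10],[28,3],[30,15],[31,9],[35,0]]
[[12,20],[19,10],[25,15],[26,10],[28,3],[30,15],[31,9],[35,0],[36,12],[37,0]]
[[12,20],[19,10],[25,15],[26,10],[28,3],[29,10],[30,15],[31,10],[34,9],[35,0],[36,12],[37,0]]
[[12,20],[19,10],[25,15],[26,10],[28,3],[29,10],[30,15],[31,10],[34,9],[35,0],[36,12],[37,0],[44,5],[50,0]]
[[12,20],[19,10],[25,15],[26,10],[28,3],[29,10],[30,15],[31,10],[34,9],[35,0],[36,12],[37,0],[40,18],[42,0],[44,5],[50,0]]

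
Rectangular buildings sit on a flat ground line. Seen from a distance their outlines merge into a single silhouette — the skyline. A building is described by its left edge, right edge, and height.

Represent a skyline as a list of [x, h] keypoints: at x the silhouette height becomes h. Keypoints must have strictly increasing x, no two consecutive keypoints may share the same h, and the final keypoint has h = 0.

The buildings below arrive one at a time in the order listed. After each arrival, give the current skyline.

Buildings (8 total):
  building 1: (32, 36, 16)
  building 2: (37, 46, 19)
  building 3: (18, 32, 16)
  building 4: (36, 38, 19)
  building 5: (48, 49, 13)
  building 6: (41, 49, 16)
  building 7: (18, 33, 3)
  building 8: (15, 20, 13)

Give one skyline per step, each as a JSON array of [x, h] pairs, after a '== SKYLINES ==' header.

== SKYLINES ==
[[32,16],[36,0]]
[[32,16],[36,0],[37,19],[46,0]]
[[18,16],[36,0],[37,19],[46,0]]
[[18,16],[36,19],[46,0]]
[[18,16],[36,19],[46,0],[48,13],[49,0]]
[[18,16],[36,19],[46,16],[49,0]]
[[18,16],[36,19],[46,16],[49,0]]
[[15,13],[18,16],[36,19],[46,16],[49,0]]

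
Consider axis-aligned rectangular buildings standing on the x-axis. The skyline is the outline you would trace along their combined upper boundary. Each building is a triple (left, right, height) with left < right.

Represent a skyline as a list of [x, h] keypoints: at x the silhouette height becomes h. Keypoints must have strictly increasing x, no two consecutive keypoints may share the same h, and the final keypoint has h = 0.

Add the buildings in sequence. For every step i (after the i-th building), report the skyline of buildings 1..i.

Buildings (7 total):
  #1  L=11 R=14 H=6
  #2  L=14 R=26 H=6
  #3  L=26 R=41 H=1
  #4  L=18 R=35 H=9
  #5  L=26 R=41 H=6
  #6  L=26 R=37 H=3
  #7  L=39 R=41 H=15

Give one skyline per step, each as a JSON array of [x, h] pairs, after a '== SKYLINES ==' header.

== SKYLINES ==
[[11,6],[14,0]]
[[11,6],[26,0]]
[[11,6],[26,1],[41,0]]
[[11,6],[18,9],[35,1],[41,0]]
[[11,6],[18,9],[35,6],[41,0]]
[[11,6],[18,9],[35,6],[41,0]]
[[11,6],[18,9],[35,6],[39,15],[41,0]]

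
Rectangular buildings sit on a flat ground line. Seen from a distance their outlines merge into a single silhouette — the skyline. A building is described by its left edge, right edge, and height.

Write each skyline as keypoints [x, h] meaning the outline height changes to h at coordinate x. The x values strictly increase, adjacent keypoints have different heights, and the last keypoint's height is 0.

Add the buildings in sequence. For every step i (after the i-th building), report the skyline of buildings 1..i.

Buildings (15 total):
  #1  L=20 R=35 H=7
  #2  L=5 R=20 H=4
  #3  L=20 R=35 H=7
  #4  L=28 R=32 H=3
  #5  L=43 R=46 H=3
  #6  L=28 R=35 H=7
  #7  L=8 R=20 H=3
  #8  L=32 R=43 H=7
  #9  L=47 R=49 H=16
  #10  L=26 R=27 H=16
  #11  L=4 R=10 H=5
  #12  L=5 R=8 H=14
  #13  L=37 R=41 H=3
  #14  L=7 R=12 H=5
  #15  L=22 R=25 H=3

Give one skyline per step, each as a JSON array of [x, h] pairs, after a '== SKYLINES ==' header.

== SKYLINES ==
[[20,7],[35,0]]
[[5,4],[20,7],[35,0]]
[[5,4],[20,7],[35,0]]
[[5,4],[20,7],[35,0]]
[[5,4],[20,7],[35,0],[43,3],[46,0]]
[[5,4],[20,7],[35,0],[43,3],[46,0]]
[[5,4],[20,7],[35,0],[43,3],[46,0]]
[[5,4],[20,7],[43,3],[46,0]]
[[5,4],[20,7],[43,3],[46,0],[47,16],[49,0]]
[[5,4],[20,7],[26,16],[27,7],[43,3],[46,0],[47,16],[49,0]]
[[4,5],[10,4],[20,7],[26,16],[27,7],[43,3],[46,0],[47,16],[49,0]]
[[4,5],[5,14],[8,5],[10,4],[20,7],[26,16],[27,7],[43,3],[46,0],[47,16],[49,0]]
[[4,5],[5,14],[8,5],[10,4],[20,7],[26,16],[27,7],[43,3],[46,0],[47,16],[49,0]]
[[4,5],[5,14],[8,5],[12,4],[20,7],[26,16],[27,7],[43,3],[46,0],[47,16],[49,0]]
[[4,5],[5,14],[8,5],[12,4],[20,7],[26,16],[27,7],[43,3],[46,0],[47,16],[49,0]]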